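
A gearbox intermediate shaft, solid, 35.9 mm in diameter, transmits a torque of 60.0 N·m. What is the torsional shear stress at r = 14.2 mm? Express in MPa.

5.22 MPa

J = πd⁴/32 = π(0.0359)⁴/32 = 1.631×10^-7 m⁴.
Shear stress varies linearly with radius: τ = T·r/J = 60.00 × 0.0142 / 1.631×10^-7 = 5.225×10^6 Pa.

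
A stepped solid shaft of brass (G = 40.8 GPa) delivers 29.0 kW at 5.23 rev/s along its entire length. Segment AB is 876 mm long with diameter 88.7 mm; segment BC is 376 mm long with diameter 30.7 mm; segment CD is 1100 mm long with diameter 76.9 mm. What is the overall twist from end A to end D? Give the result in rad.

ω = 2π·5.23 = 32.86 rad/s, so T = P/ω = 29.0×10³ / 32.86 = 882.5 N·m.
J_AB = π(0.0887)⁴/32 = 6.08×10^-6 m⁴; J_BC = π(0.0307)⁴/32 = 8.72×10^-8 m⁴; J_CD = π(0.0769)⁴/32 = 3.43×10^-6 m⁴.
θ = (T/G)·Σ L_i/J_i = (882.5/40.8×10⁹)·(0.876/6.08×10^-6 + 0.376/8.72×10^-8 + 1.10/3.43×10^-6) = 0.1033 rad.

0.103 rad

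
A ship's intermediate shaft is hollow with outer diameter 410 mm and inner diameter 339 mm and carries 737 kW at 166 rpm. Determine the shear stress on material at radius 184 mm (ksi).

0.766 ksi

ω = 2π·166/60 = 17.38 rad/s, so T = P/ω = 737×10³ / 17.38 = 42400 N·m.
J = π(d_o⁴ − d_i⁴)/32 = π(0.410⁴ − 0.339⁴)/32 = 1.478×10^-3 m⁴.
Shear stress varies linearly with radius: τ = T·r/J = 42400 × 0.184 / 1.478×10^-3 = 5.279×10^6 Pa.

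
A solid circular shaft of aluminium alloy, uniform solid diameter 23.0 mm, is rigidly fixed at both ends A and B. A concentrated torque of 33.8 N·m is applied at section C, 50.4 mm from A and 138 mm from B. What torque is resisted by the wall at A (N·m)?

With uniform GJ and both ends fixed, compatibility θ_AC = θ_CB gives T_A·a = T_B·b, together with T_A + T_B = T₀.
T_A = T₀·b/(a+b) = 33.80·138/188.4 = 24.76 N·m; T_B = 9.042 N·m.

24.8 N·m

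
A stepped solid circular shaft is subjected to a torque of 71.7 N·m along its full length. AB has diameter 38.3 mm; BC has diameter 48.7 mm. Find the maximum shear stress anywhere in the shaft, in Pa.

6.50e6 Pa

Under the same torque, τ_max = 16T/(πd³) is largest where d is smallest — segment AB (d = 38.3 mm).
τ_max = 16·71.70/(π·(0.0383)³) = 6.500×10^6 Pa.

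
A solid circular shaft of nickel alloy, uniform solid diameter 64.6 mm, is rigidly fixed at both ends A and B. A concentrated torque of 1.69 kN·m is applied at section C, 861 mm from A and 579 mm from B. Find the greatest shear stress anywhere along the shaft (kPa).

With uniform GJ and both ends fixed, compatibility θ_AC = θ_CB gives T_A·a = T_B·b, together with T_A + T_B = T₀.
T_A = T₀·b/(a+b) = 1690·579/1440 = 679.5 N·m; T_B = 1010 N·m.
τ in each portion: τ_AC = 1.28×10^7 Pa, τ_CB = 1.91×10^7 Pa; maximum is in CB.
τ_max = T_CB·r/J = 1010·0.0323/1.71×10^-6 = 1.909×10^7 Pa.

19100 kPa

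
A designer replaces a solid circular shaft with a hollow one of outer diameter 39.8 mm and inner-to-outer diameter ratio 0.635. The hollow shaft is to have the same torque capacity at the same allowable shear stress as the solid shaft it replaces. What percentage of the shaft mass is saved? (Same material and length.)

32.8 %

Equal τ_max and T ⇒ the solid shaft needs d_s³ = d_o³(1−k⁴), so d_s = 39.8·(1−0.635⁴)^(1/3) = 37.51 mm.
Area ratio A_h/A_s = d_o²(1−k²)/d_s² = (1−k²)/(1−k⁴)^(2/3) = 0.6717.
Mass saving = 1 − 0.6717 = 32.8 %.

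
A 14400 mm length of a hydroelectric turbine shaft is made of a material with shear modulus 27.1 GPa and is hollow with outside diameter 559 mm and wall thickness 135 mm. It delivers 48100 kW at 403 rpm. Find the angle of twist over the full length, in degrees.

3.90°

ω = 2π·403/60 = 42.20 rad/s, so T = P/ω = 48100×10³ / 42.20 = 1.140e6 N·m.
J = π(d_o⁴ − d_i⁴)/32 = π(0.559⁴ − 0.289⁴)/32 = 8.901×10^-3 m⁴.
θ = T·L/(G·J) = 1.140e6 × 14.4 / (27.1×10⁹ × 8.901×10^-3) = 0.06804 rad.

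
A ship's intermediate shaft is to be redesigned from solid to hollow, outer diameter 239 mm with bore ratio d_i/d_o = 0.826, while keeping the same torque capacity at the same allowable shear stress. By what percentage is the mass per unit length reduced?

51.8 %

Equal τ_max and T ⇒ the solid shaft needs d_s³ = d_o³(1−k⁴), so d_s = 239·(1−0.826⁴)^(1/3) = 194.0 mm.
Area ratio A_h/A_s = d_o²(1−k²)/d_s² = (1−k²)/(1−k⁴)^(2/3) = 0.4824.
Mass saving = 1 − 0.4824 = 51.8 %.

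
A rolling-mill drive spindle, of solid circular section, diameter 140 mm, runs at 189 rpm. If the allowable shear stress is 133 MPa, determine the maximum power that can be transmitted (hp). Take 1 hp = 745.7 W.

1900 hp

J = πd⁴/32 = π(0.140)⁴/32 = 3.771×10^-5 m⁴.
T_max = τ_allow·J/r = 1.33×10^8 × 3.771×10^-5 / 0.0700 = 71660 N·m.
ω = 2π·189/60 = 19.79 rad/s, so P_max = T_max·ω = 1.418×10^6 W.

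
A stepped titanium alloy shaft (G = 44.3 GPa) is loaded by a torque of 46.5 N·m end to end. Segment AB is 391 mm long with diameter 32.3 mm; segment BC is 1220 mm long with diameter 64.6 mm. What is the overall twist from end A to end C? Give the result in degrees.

J_AB = π(0.0323)⁴/32 = 1.07×10^-7 m⁴; J_BC = π(0.0646)⁴/32 = 1.71×10^-6 m⁴.
θ = (T/G)·Σ L_i/J_i = (46.50/44.3×10⁹)·(0.391/1.07×10^-7 + 1.22/1.71×10^-6) = 4.590×10^-3 rad.

0.263°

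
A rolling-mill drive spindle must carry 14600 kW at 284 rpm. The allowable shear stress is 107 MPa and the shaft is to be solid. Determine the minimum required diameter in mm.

286 mm

ω = 2π·284/60 = 29.74 rad/s, so T = P/ω = 14600×10³ / 29.74 = 490900 N·m.
For a solid shaft τ_max = 16T/(πd³), so d = (16T/(π τ_allow))^(1/3) = (16·490900/(π·1.07×10^8))^(1/3) = 0.2859 m.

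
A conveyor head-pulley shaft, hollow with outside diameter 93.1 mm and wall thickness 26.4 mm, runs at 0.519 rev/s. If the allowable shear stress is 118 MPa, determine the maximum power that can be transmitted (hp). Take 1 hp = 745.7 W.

J = π(d_o⁴ − d_i⁴)/32 = π(0.0931⁴ − 0.0403⁴)/32 = 7.117×10^-6 m⁴.
T_max = τ_allow·J/r = 1.18×10^8 × 7.117×10^-6 / 0.0465 = 18040 N·m.
ω = 2π·0.519 = 3.261 rad/s, so P_max = T_max·ω = 5.883×10^4 W.

78.9 hp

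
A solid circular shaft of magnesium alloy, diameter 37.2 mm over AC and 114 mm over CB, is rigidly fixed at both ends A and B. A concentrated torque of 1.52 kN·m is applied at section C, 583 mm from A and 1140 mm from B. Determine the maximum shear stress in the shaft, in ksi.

0.741 ksi

Compatibility: T_A·a/J_AC = T_B·b/J_CB with T_A + T_B = T₀.
J_AC = 1.88×10^-7 m⁴, J_CB = 1.66×10^-5 m⁴, so T_A = T₀·(J_AC/a)/((J_AC/a)+(J_CB/b)) = 32.97 N·m, T_B = 1487 N·m.
τ in each portion: τ_AC = 3.26×10^6 Pa, τ_CB = 5.11×10^6 Pa; maximum is in CB.
τ_max = T_CB·r/J = 1487·0.0570/1.66×10^-5 = 5.112×10^6 Pa.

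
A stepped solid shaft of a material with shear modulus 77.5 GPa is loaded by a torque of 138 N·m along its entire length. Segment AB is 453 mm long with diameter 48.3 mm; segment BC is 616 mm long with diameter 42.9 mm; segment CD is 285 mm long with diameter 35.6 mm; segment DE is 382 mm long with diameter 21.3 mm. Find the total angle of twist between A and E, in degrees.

2.39°

J_AB = π(0.0483)⁴/32 = 5.34×10^-7 m⁴; J_BC = π(0.0429)⁴/32 = 3.33×10^-7 m⁴; J_CD = π(0.0356)⁴/32 = 1.58×10^-7 m⁴; J_DE = π(0.0213)⁴/32 = 2.02×10^-8 m⁴.
θ = (T/G)·Σ L_i/J_i = (138.0/77.5×10⁹)·(0.453/5.34×10^-7 + 0.616/3.33×10^-7 + 0.285/1.58×10^-7 + 0.382/2.02×10^-8) = 0.04169 rad.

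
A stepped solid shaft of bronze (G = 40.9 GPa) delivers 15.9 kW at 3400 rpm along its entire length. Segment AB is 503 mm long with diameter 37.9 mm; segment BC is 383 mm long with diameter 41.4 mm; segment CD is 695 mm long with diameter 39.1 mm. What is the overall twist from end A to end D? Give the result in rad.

ω = 2π·3400/60 = 356.0 rad/s, so T = P/ω = 15.9×10³ / 356.0 = 44.66 N·m.
J_AB = π(0.0379)⁴/32 = 2.03×10^-7 m⁴; J_BC = π(0.0414)⁴/32 = 2.88×10^-7 m⁴; J_CD = π(0.0391)⁴/32 = 2.29×10^-7 m⁴.
θ = (T/G)·Σ L_i/J_i = (44.66/40.9×10⁹)·(0.503/2.03×10^-7 + 0.383/2.88×10^-7 + 0.695/2.29×10^-7) = 7.468×10^-3 rad.

0.00747 rad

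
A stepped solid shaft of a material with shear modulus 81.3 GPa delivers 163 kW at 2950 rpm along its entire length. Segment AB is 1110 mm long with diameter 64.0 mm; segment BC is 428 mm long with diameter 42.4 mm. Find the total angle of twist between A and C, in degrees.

ω = 2π·2950/60 = 308.9 rad/s, so T = P/ω = 163×10³ / 308.9 = 527.6 N·m.
J_AB = π(0.0640)⁴/32 = 1.65×10^-6 m⁴; J_BC = π(0.0424)⁴/32 = 3.17×10^-7 m⁴.
θ = (T/G)·Σ L_i/J_i = (527.6/81.3×10⁹)·(1.11/1.65×10^-6 + 0.428/3.17×10^-7) = 0.01313 rad.

0.752°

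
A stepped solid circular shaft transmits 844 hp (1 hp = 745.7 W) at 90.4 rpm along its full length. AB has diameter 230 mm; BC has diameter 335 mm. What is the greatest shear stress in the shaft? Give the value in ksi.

ω = 2π·90.4/60 = 9.467 rad/s, so T = P/ω = 844×745.7 / 9.467 = 66480 N·m.
Under the same torque, τ_max = 16T/(πd³) is largest where d is smallest — segment AB (d = 230 mm).
τ_max = 16·66480/(π·(0.230)³) = 2.783×10^7 Pa.

4.04 ksi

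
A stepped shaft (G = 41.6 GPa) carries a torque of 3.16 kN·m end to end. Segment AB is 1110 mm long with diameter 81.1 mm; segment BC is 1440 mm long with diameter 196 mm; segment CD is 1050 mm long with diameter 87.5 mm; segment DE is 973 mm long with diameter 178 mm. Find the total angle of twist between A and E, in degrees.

2.02°

J_AB = π(0.0811)⁴/32 = 4.25×10^-6 m⁴; J_BC = π(0.196)⁴/32 = 1.45×10^-4 m⁴; J_CD = π(0.0875)⁴/32 = 5.75×10^-6 m⁴; J_DE = π(0.178)⁴/32 = 9.86×10^-5 m⁴.
θ = (T/G)·Σ L_i/J_i = (3160/41.6×10⁹)·(1.11/4.25×10^-6 + 1.44/1.45×10^-4 + 1.05/5.75×10^-6 + 0.973/9.86×10^-5) = 0.03522 rad.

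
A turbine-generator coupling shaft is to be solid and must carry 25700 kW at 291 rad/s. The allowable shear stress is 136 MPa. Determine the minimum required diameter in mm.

149 mm

ω = 291 rad/s, so T = P/ω = 25700×10³ / 291.0 = 88320 N·m.
For a solid shaft τ_max = 16T/(πd³), so d = (16T/(π τ_allow))^(1/3) = (16·88320/(π·1.36×10^8))^(1/3) = 0.1490 m.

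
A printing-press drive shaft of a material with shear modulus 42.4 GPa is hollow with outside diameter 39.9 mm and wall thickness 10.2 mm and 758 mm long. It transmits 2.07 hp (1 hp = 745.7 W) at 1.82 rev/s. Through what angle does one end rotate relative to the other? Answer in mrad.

ω = 2π·1.82 = 11.44 rad/s, so T = P/ω = 2.07×745.7 / 11.44 = 135.0 N·m.
J = π(d_o⁴ − d_i⁴)/32 = π(0.0399⁴ − 0.0195⁴)/32 = 2.346×10^-7 m⁴.
θ = T·L/(G·J) = 135.0 × 0.758 / (42.4×10⁹ × 2.346×10^-7) = 0.01029 rad.

10.3 mrad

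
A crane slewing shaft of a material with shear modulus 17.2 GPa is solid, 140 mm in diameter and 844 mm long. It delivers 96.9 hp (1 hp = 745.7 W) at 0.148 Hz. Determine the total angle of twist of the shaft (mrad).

ω = 2π·0.148 = 0.9299 rad/s, so T = P/ω = 96.9×745.7 / 0.9299 = 77700 N·m.
J = πd⁴/32 = π(0.140)⁴/32 = 3.771×10^-5 m⁴.
θ = T·L/(G·J) = 77700 × 0.844 / (17.2×10⁹ × 3.771×10^-5) = 0.1011 rad.

101 mrad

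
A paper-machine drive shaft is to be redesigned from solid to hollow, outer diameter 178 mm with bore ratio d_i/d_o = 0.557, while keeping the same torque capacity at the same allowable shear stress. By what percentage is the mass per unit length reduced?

26.2 %

Equal τ_max and T ⇒ the solid shaft needs d_s³ = d_o³(1−k⁴), so d_s = 178·(1−0.557⁴)^(1/3) = 172.1 mm.
Area ratio A_h/A_s = d_o²(1−k²)/d_s² = (1−k²)/(1−k⁴)^(2/3) = 0.7379.
Mass saving = 1 − 0.7379 = 26.2 %.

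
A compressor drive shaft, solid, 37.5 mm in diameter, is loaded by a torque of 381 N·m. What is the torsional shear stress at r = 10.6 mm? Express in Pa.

J = πd⁴/32 = π(0.0375)⁴/32 = 1.941×10^-7 m⁴.
Shear stress varies linearly with radius: τ = T·r/J = 381.0 × 0.0106 / 1.941×10^-7 = 2.080×10^7 Pa.

2.08e7 Pa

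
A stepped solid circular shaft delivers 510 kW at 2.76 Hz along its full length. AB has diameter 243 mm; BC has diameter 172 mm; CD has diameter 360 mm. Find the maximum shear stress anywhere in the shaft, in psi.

4270 psi

ω = 2π·2.76 = 17.34 rad/s, so T = P/ω = 510×10³ / 17.34 = 29410 N·m.
Under the same torque, τ_max = 16T/(πd³) is largest where d is smallest — segment BC (d = 172 mm).
τ_max = 16·29410/(π·(0.172)³) = 2.944×10^7 Pa.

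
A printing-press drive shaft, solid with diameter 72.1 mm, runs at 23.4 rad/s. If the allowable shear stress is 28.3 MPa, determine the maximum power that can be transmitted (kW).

J = πd⁴/32 = π(0.0721)⁴/32 = 2.653×10^-6 m⁴.
T_max = τ_allow·J/r = 2.83×10^7 × 2.653×10^-6 / 0.0360 = 2083 N·m.
ω = 23.4 rad/s, so P_max = T_max·ω = 4.873×10^4 W.

48.7 kW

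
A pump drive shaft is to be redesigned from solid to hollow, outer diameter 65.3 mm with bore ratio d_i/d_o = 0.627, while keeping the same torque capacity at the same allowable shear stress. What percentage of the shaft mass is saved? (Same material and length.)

Equal τ_max and T ⇒ the solid shaft needs d_s³ = d_o³(1−k⁴), so d_s = 65.3·(1−0.627⁴)^(1/3) = 61.75 mm.
Area ratio A_h/A_s = d_o²(1−k²)/d_s² = (1−k²)/(1−k⁴)^(2/3) = 0.6787.
Mass saving = 1 − 0.6787 = 32.1 %.

32.1 %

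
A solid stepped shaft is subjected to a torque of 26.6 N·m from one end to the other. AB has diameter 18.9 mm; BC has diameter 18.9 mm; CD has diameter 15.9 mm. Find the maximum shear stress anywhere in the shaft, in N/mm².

33.7 N/mm²

Under the same torque, τ_max = 16T/(πd³) is largest where d is smallest — segment CD (d = 15.9 mm).
τ_max = 16·26.60/(π·(0.0159)³) = 3.370×10^7 Pa.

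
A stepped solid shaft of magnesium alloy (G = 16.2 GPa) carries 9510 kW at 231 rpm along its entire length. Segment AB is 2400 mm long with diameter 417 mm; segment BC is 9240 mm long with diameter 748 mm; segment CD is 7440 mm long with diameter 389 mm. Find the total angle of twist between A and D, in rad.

ω = 2π·231/60 = 24.19 rad/s, so T = P/ω = 9510×10³ / 24.19 = 393100 N·m.
J_AB = π(0.417)⁴/32 = 2.97×10^-3 m⁴; J_BC = π(0.748)⁴/32 = 0.0307 m⁴; J_CD = π(0.389)⁴/32 = 2.25×10^-3 m⁴.
θ = (T/G)·Σ L_i/J_i = (393100/16.2×10⁹)·(2.40/2.97×10^-3 + 9.24/0.0307 + 7.44/2.25×10^-3) = 0.1072 rad.

0.107 rad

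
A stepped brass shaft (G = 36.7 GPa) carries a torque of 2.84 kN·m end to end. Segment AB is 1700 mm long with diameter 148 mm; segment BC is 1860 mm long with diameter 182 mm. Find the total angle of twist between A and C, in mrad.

J_AB = π(0.148)⁴/32 = 4.71×10^-5 m⁴; J_BC = π(0.182)⁴/32 = 1.08×10^-4 m⁴.
θ = (T/G)·Σ L_i/J_i = (2840/36.7×10⁹)·(1.70/4.71×10^-5 + 1.86/1.08×10^-4) = 4.129×10^-3 rad.

4.13 mrad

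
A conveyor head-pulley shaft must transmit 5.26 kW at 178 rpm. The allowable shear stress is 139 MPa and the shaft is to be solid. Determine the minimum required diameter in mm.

ω = 2π·178/60 = 18.64 rad/s, so T = P/ω = 5.26×10³ / 18.64 = 282.2 N·m.
For a solid shaft τ_max = 16T/(πd³), so d = (16T/(π τ_allow))^(1/3) = (16·282.2/(π·1.39×10^8))^(1/3) = 0.02179 m.

21.8 mm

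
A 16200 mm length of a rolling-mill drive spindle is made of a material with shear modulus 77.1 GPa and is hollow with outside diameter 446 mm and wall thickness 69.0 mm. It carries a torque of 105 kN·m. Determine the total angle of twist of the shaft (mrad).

7.35 mrad

J = π(d_o⁴ − d_i⁴)/32 = π(0.446⁴ − 0.308⁴)/32 = 3.001×10^-3 m⁴.
θ = T·L/(G·J) = 105000 × 16.2 / (77.1×10⁹ × 3.001×10^-3) = 7.352×10^-3 rad.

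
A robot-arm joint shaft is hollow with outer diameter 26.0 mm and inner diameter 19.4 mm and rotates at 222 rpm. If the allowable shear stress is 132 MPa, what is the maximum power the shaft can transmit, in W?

7310 W

J = π(d_o⁴ − d_i⁴)/32 = π(0.0260⁴ − 0.0194⁴)/32 = 3.096×10^-8 m⁴.
T_max = τ_allow·J/r = 1.32×10^8 × 3.096×10^-8 / 0.0130 = 314.3 N·m.
ω = 2π·222/60 = 23.25 rad/s, so P_max = T_max·ω = 7308 W.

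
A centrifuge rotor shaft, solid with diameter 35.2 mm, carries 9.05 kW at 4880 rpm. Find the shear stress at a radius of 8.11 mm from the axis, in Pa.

953000 Pa

ω = 2π·4880/60 = 511.0 rad/s, so T = P/ω = 9.05×10³ / 511.0 = 17.71 N·m.
J = πd⁴/32 = π(0.0352)⁴/32 = 1.507×10^-7 m⁴.
Shear stress varies linearly with radius: τ = T·r/J = 17.71 × 0.00811 / 1.507×10^-7 = 9.529×10^5 Pa.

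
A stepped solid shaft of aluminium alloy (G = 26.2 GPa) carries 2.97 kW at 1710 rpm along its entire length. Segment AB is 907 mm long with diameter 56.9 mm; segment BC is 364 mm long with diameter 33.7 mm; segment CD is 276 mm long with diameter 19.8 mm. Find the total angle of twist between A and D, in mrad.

14.0 mrad

ω = 2π·1710/60 = 179.1 rad/s, so T = P/ω = 2.97×10³ / 179.1 = 16.59 N·m.
J_AB = π(0.0569)⁴/32 = 1.03×10^-6 m⁴; J_BC = π(0.0337)⁴/32 = 1.27×10^-7 m⁴; J_CD = π(0.0198)⁴/32 = 1.51×10^-8 m⁴.
θ = (T/G)·Σ L_i/J_i = (16.59/26.2×10⁹)·(0.907/1.03×10^-6 + 0.364/1.27×10^-7 + 0.276/1.51×10^-8) = 0.01396 rad.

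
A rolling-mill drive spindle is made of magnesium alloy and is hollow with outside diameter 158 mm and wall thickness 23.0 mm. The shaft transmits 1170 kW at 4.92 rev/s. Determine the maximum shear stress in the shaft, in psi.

ω = 2π·4.92 = 30.91 rad/s, so T = P/ω = 1170×10³ / 30.91 = 37850 N·m.
J = π(d_o⁴ − d_i⁴)/32 = π(0.158⁴ − 0.112⁴)/32 = 4.573×10^-5 m⁴.
τ_max = T·r/J = 37850 × 0.0790 / 4.573×10^-5 = 6.538×10^7 Pa.

9480 psi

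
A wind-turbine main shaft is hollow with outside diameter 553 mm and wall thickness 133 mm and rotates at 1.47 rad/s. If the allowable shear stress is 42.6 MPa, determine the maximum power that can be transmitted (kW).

1930 kW

J = π(d_o⁴ − d_i⁴)/32 = π(0.553⁴ − 0.287⁴)/32 = 8.515×10^-3 m⁴.
T_max = τ_allow·J/r = 4.26×10^7 × 8.515×10^-3 / 0.277 = 1.312e6 N·m.
ω = 1.47 rad/s, so P_max = T_max·ω = 1.929×10^6 W.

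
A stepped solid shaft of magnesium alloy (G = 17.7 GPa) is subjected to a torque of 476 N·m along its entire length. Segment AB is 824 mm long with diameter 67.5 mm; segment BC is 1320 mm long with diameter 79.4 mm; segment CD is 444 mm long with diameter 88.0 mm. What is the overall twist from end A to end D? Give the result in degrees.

J_AB = π(0.0675)⁴/32 = 2.04×10^-6 m⁴; J_BC = π(0.0794)⁴/32 = 3.90×10^-6 m⁴; J_CD = π(0.0880)⁴/32 = 5.89×10^-6 m⁴.
θ = (T/G)·Σ L_i/J_i = (476.0/17.7×10⁹)·(0.824/2.04×10^-6 + 1.32/3.90×10^-6 + 0.444/5.89×10^-6) = 0.02200 rad.

1.26°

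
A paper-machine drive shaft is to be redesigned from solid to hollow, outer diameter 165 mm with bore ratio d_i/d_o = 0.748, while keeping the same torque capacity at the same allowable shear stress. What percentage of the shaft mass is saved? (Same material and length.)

Equal τ_max and T ⇒ the solid shaft needs d_s³ = d_o³(1−k⁴), so d_s = 165·(1−0.748⁴)^(1/3) = 145.6 mm.
Area ratio A_h/A_s = d_o²(1−k²)/d_s² = (1−k²)/(1−k⁴)^(2/3) = 0.5658.
Mass saving = 1 − 0.5658 = 43.4 %.

43.4 %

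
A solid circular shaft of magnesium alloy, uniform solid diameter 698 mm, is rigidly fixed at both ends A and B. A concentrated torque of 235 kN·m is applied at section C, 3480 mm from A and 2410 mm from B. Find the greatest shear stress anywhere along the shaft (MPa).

2.08 MPa

With uniform GJ and both ends fixed, compatibility θ_AC = θ_CB gives T_A·a = T_B·b, together with T_A + T_B = T₀.
T_A = T₀·b/(a+b) = 235000·2410/5890 = 96150 N·m; T_B = 138800 N·m.
τ in each portion: τ_AC = 1.44×10^6 Pa, τ_CB = 2.08×10^6 Pa; maximum is in CB.
τ_max = T_CB·r/J = 138800·0.349/0.0233 = 2.079×10^6 Pa.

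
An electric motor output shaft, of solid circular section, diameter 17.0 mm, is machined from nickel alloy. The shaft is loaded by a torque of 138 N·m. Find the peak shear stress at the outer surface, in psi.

20700 psi

J = πd⁴/32 = π(0.0170)⁴/32 = 8.200×10^-9 m⁴.
τ_max = T·r/J = 138.0 × 0.00850 / 8.200×10^-9 = 1.431×10^8 Pa.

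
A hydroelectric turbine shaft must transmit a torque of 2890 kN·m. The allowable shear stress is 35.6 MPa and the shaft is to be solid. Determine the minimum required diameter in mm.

745 mm

For a solid shaft τ_max = 16T/(πd³), so d = (16T/(π τ_allow))^(1/3) = (16·2.890e6/(π·3.56×10^7))^(1/3) = 0.7450 m.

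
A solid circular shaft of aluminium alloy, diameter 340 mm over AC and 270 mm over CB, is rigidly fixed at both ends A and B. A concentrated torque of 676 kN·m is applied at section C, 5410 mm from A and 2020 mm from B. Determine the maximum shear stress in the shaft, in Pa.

9.02e7 Pa

Compatibility: T_A·a/J_AC = T_B·b/J_CB with T_A + T_B = T₀.
J_AC = 1.31×10^-3 m⁴, J_CB = 5.22×10^-4 m⁴, so T_A = T₀·(J_AC/a)/((J_AC/a)+(J_CB/b)) = 327300 N·m, T_B = 348700 N·m.
τ in each portion: τ_AC = 4.24×10^7 Pa, τ_CB = 9.02×10^7 Pa; maximum is in CB.
τ_max = T_CB·r/J = 348700·0.135/5.22×10^-4 = 9.021×10^7 Pa.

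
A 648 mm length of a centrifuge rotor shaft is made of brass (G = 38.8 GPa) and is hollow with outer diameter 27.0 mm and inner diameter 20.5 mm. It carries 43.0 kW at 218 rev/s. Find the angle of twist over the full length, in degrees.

0.862°

ω = 2π·218 = 1370 rad/s, so T = P/ω = 43.0×10³ / 1370 = 31.39 N·m.
J = π(d_o⁴ − d_i⁴)/32 = π(0.0270⁴ − 0.0205⁴)/32 = 3.484×10^-8 m⁴.
θ = T·L/(G·J) = 31.39 × 0.648 / (38.8×10⁹ × 3.484×10^-8) = 0.01505 rad.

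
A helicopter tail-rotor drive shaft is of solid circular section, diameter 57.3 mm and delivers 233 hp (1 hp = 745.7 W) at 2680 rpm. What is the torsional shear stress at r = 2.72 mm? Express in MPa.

ω = 2π·2680/60 = 280.6 rad/s, so T = P/ω = 233×745.7 / 280.6 = 619.1 N·m.
J = πd⁴/32 = π(0.0573)⁴/32 = 1.058×10^-6 m⁴.
Shear stress varies linearly with radius: τ = T·r/J = 619.1 × 0.00272 / 1.058×10^-6 = 1.591×10^6 Pa.

1.59 MPa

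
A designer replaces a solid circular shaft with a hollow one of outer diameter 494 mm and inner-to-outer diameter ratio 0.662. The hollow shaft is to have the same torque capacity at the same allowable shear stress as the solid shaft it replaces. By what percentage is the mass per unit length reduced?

Equal τ_max and T ⇒ the solid shaft needs d_s³ = d_o³(1−k⁴), so d_s = 494·(1−0.662⁴)^(1/3) = 460.1 mm.
Area ratio A_h/A_s = d_o²(1−k²)/d_s² = (1−k²)/(1−k⁴)^(2/3) = 0.6476.
Mass saving = 1 − 0.6476 = 35.2 %.

35.2 %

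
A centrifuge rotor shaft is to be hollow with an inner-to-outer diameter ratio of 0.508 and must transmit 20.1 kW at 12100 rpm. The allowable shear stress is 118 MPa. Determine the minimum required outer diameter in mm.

9.02 mm

ω = 2π·12100/60 = 1267 rad/s, so T = P/ω = 20.1×10³ / 1267 = 15.86 N·m.
For a hollow shaft with d_i/d_o = 0.508: τ_max = 16T/(π d_o³ (1−k⁴)), so d_o = [16T/(π τ_allow (1−k⁴))]^(1/3) = [16·15.86/(π·1.18×10^8·0.9334)]^(1/3) = 0.009018 m.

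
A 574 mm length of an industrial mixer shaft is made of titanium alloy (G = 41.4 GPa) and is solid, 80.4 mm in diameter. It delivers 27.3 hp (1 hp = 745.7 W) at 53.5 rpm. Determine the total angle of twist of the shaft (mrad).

12.3 mrad

ω = 2π·53.5/60 = 5.603 rad/s, so T = P/ω = 27.3×745.7 / 5.603 = 3634 N·m.
J = πd⁴/32 = π(0.0804)⁴/32 = 4.102×10^-6 m⁴.
θ = T·L/(G·J) = 3634 × 0.574 / (41.4×10⁹ × 4.102×10^-6) = 0.01228 rad.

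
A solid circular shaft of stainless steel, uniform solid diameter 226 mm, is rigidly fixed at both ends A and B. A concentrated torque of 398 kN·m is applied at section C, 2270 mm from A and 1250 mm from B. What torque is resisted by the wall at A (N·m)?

With uniform GJ and both ends fixed, compatibility θ_AC = θ_CB gives T_A·a = T_B·b, together with T_A + T_B = T₀.
T_A = T₀·b/(a+b) = 398000·1250/3520 = 141300 N·m; T_B = 256700 N·m.

141000 N·m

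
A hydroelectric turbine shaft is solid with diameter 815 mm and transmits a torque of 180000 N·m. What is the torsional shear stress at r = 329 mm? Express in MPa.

J = πd⁴/32 = π(0.815)⁴/32 = 0.04331 m⁴.
Shear stress varies linearly with radius: τ = T·r/J = 180000 × 0.329 / 0.04331 = 1.367×10^6 Pa.

1.37 MPa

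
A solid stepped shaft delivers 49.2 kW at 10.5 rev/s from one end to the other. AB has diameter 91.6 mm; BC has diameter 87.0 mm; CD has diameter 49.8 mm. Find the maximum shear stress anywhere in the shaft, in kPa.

ω = 2π·10.5 = 65.97 rad/s, so T = P/ω = 49.2×10³ / 65.97 = 745.8 N·m.
Under the same torque, τ_max = 16T/(πd³) is largest where d is smallest — segment CD (d = 49.8 mm).
τ_max = 16·745.8/(π·(0.0498)³) = 3.075×10^7 Pa.

30800 kPa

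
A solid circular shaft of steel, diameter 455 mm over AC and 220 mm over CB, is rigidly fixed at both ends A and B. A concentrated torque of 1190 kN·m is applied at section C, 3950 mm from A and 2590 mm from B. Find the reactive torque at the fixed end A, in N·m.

Compatibility: T_A·a/J_AC = T_B·b/J_CB with T_A + T_B = T₀.
J_AC = 4.21×10^-3 m⁴, J_CB = 2.30×10^-4 m⁴, so T_A = T₀·(J_AC/a)/((J_AC/a)+(J_CB/b)) = 1.098e6 N·m, T_B = 91560 N·m.

1.10e6 N·m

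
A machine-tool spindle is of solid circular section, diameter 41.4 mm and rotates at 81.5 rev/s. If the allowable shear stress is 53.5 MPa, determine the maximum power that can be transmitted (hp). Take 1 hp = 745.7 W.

512 hp

J = πd⁴/32 = π(0.0414)⁴/32 = 2.884×10^-7 m⁴.
T_max = τ_allow·J/r = 5.35×10^7 × 2.884×10^-7 / 0.0207 = 745.4 N·m.
ω = 2π·81.5 = 512.1 rad/s, so P_max = T_max·ω = 3.817×10^5 W.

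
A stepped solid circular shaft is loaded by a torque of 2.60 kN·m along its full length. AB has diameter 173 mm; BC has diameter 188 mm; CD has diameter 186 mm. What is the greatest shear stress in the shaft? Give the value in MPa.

Under the same torque, τ_max = 16T/(πd³) is largest where d is smallest — segment AB (d = 173 mm).
τ_max = 16·2600/(π·(0.173)³) = 2.557×10^6 Pa.

2.56 MPa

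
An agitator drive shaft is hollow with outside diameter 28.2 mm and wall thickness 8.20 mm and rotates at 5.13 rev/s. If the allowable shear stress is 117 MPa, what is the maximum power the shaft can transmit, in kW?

16.1 kW

J = π(d_o⁴ − d_i⁴)/32 = π(0.0282⁴ − 0.0118⁴)/32 = 6.018×10^-8 m⁴.
T_max = τ_allow·J/r = 1.17×10^8 × 6.018×10^-8 / 0.0141 = 499.4 N·m.
ω = 2π·5.13 = 32.23 rad/s, so P_max = T_max·ω = 1.610×10^4 W.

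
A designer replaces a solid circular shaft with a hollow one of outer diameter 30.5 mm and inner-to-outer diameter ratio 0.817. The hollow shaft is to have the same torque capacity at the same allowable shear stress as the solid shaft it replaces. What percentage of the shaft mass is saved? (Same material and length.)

Equal τ_max and T ⇒ the solid shaft needs d_s³ = d_o³(1−k⁴), so d_s = 30.5·(1−0.817⁴)^(1/3) = 25.06 mm.
Area ratio A_h/A_s = d_o²(1−k²)/d_s² = (1−k²)/(1−k⁴)^(2/3) = 0.4927.
Mass saving = 1 − 0.4927 = 50.7 %.

50.7 %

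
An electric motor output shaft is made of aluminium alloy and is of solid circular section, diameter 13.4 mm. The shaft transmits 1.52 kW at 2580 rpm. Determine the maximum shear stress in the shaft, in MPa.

ω = 2π·2580/60 = 270.2 rad/s, so T = P/ω = 1.52×10³ / 270.2 = 5.626 N·m.
J = πd⁴/32 = π(0.0134)⁴/32 = 3.165×10^-9 m⁴.
τ_max = T·r/J = 5.626 × 0.00670 / 3.165×10^-9 = 1.191×10^7 Pa.

11.9 MPa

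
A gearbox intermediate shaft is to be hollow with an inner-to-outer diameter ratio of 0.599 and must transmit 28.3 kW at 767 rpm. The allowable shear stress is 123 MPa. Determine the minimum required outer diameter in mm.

ω = 2π·767/60 = 80.32 rad/s, so T = P/ω = 28.3×10³ / 80.32 = 352.3 N·m.
For a hollow shaft with d_i/d_o = 0.599: τ_max = 16T/(π d_o³ (1−k⁴)), so d_o = [16T/(π τ_allow (1−k⁴))]^(1/3) = [16·352.3/(π·1.23×10^8·0.8713)]^(1/3) = 0.02558 m.

25.6 mm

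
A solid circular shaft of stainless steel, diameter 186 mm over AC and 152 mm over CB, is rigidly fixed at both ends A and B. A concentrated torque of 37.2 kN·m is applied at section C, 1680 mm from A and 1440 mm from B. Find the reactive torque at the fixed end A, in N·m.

24500 N·m

Compatibility: T_A·a/J_AC = T_B·b/J_CB with T_A + T_B = T₀.
J_AC = 1.18×10^-4 m⁴, J_CB = 5.24×10^-5 m⁴, so T_A = T₀·(J_AC/a)/((J_AC/a)+(J_CB/b)) = 24470 N·m, T_B = 12730 N·m.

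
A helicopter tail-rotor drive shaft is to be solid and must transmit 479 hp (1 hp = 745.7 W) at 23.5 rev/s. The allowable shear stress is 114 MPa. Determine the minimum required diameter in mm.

ω = 2π·23.5 = 147.7 rad/s, so T = P/ω = 479×745.7 / 147.7 = 2419 N·m.
For a solid shaft τ_max = 16T/(πd³), so d = (16T/(π τ_allow))^(1/3) = (16·2419/(π·1.14×10^8))^(1/3) = 0.04763 m.

47.6 mm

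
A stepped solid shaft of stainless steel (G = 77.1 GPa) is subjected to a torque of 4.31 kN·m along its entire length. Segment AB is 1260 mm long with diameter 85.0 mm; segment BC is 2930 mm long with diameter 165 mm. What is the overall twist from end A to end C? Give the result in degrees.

J_AB = π(0.0850)⁴/32 = 5.12×10^-6 m⁴; J_BC = π(0.165)⁴/32 = 7.28×10^-5 m⁴.
θ = (T/G)·Σ L_i/J_i = (4310/77.1×10⁹)·(1.26/5.12×10^-6 + 2.93/7.28×10^-5) = 0.01600 rad.

0.916°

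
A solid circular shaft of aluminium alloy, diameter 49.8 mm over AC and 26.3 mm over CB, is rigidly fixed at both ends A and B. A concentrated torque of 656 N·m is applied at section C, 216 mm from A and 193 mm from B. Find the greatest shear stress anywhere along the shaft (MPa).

Compatibility: T_A·a/J_AC = T_B·b/J_CB with T_A + T_B = T₀.
J_AC = 6.04×10^-7 m⁴, J_CB = 4.70×10^-8 m⁴, so T_A = T₀·(J_AC/a)/((J_AC/a)+(J_CB/b)) = 603.5 N·m, T_B = 52.54 N·m.
τ in each portion: τ_AC = 2.49×10^7 Pa, τ_CB = 1.47×10^7 Pa; maximum is in AC.
τ_max = T_AC·r/J = 603.5·0.0249/6.04×10^-7 = 2.488×10^7 Pa.

24.9 MPa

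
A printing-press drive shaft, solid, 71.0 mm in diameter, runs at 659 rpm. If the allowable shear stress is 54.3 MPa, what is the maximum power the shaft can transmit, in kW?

263 kW

J = πd⁴/32 = π(0.0710)⁴/32 = 2.495×10^-6 m⁴.
T_max = τ_allow·J/r = 5.43×10^7 × 2.495×10^-6 / 0.0355 = 3816 N·m.
ω = 2π·659/60 = 69.01 rad/s, so P_max = T_max·ω = 2.633×10^5 W.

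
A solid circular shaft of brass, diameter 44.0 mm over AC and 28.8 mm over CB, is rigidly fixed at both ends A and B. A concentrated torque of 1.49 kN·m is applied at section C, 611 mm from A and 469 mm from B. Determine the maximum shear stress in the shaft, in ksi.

Compatibility: T_A·a/J_AC = T_B·b/J_CB with T_A + T_B = T₀.
J_AC = 3.68×10^-7 m⁴, J_CB = 6.75×10^-8 m⁴, so T_A = T₀·(J_AC/a)/((J_AC/a)+(J_CB/b)) = 1202 N·m, T_B = 287.5 N·m.
τ in each portion: τ_AC = 7.19×10^7 Pa, τ_CB = 6.13×10^7 Pa; maximum is in AC.
τ_max = T_AC·r/J = 1202·0.0220/3.68×10^-7 = 7.189×10^7 Pa.

10.4 ksi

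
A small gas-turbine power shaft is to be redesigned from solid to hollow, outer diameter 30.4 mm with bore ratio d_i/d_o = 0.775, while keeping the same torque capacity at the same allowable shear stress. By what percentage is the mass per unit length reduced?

Equal τ_max and T ⇒ the solid shaft needs d_s³ = d_o³(1−k⁴), so d_s = 30.4·(1−0.775⁴)^(1/3) = 26.19 mm.
Area ratio A_h/A_s = d_o²(1−k²)/d_s² = (1−k²)/(1−k⁴)^(2/3) = 0.5382.
Mass saving = 1 − 0.5382 = 46.2 %.

46.2 %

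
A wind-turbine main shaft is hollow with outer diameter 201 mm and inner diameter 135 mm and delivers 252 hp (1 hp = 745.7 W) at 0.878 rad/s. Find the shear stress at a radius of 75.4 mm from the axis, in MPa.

ω = 0.878 rad/s, so T = P/ω = 252×745.7 / 0.8780 = 214000 N·m.
J = π(d_o⁴ − d_i⁴)/32 = π(0.201⁴ − 0.135⁴)/32 = 1.276×10^-4 m⁴.
Shear stress varies linearly with radius: τ = T·r/J = 214000 × 0.0754 / 1.276×10^-4 = 1.264×10^8 Pa.

126 MPa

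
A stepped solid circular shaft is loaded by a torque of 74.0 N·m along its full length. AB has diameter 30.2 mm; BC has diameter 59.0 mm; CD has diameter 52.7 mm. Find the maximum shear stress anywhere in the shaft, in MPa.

13.7 MPa

Under the same torque, τ_max = 16T/(πd³) is largest where d is smallest — segment AB (d = 30.2 mm).
τ_max = 16·74.00/(π·(0.0302)³) = 1.368×10^7 Pa.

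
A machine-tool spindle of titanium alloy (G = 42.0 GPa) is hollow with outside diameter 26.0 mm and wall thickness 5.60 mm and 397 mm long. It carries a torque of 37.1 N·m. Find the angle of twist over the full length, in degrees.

0.500°

J = π(d_o⁴ − d_i⁴)/32 = π(0.0260⁴ − 0.0148⁴)/32 = 4.015×10^-8 m⁴.
θ = T·L/(G·J) = 37.10 × 0.397 / (42.0×10⁹ × 4.015×10^-8) = 8.734×10^-3 rad.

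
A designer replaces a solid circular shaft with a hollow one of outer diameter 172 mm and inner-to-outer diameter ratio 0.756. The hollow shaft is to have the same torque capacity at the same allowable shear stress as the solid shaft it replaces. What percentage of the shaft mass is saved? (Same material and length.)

Equal τ_max and T ⇒ the solid shaft needs d_s³ = d_o³(1−k⁴), so d_s = 172·(1−0.756⁴)^(1/3) = 150.8 mm.
Area ratio A_h/A_s = d_o²(1−k²)/d_s² = (1−k²)/(1−k⁴)^(2/3) = 0.5577.
Mass saving = 1 − 0.5577 = 44.2 %.

44.2 %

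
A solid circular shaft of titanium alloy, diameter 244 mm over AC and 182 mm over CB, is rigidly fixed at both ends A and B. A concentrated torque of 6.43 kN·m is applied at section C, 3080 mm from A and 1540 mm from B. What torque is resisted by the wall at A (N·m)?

Compatibility: T_A·a/J_AC = T_B·b/J_CB with T_A + T_B = T₀.
J_AC = 3.48×10^-4 m⁴, J_CB = 1.08×10^-4 m⁴, so T_A = T₀·(J_AC/a)/((J_AC/a)+(J_CB/b)) = 3971 N·m, T_B = 2459 N·m.

3970 N·m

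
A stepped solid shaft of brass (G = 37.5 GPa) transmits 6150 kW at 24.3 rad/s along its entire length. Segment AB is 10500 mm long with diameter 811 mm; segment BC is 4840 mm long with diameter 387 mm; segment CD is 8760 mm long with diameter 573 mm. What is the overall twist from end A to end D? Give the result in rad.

ω = 24.3 rad/s, so T = P/ω = 6150×10³ / 24.30 = 253100 N·m.
J_AB = π(0.811)⁴/32 = 0.0425 m⁴; J_BC = π(0.387)⁴/32 = 2.20×10^-3 m⁴; J_CD = π(0.573)⁴/32 = 0.0106 m⁴.
θ = (T/G)·Σ L_i/J_i = (253100/37.5×10⁹)·(10.5/0.0425 + 4.84/2.20×10^-3 + 8.76/0.0106) = 0.02209 rad.

0.0221 rad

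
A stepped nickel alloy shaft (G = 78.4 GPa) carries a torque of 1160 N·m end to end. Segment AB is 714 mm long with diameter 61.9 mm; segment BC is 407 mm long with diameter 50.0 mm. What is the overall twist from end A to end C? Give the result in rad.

0.0171 rad

J_AB = π(0.0619)⁴/32 = 1.44×10^-6 m⁴; J_BC = π(0.0500)⁴/32 = 6.14×10^-7 m⁴.
θ = (T/G)·Σ L_i/J_i = (1160/78.4×10⁹)·(0.714/1.44×10^-6 + 0.407/6.14×10^-7) = 0.01714 rad.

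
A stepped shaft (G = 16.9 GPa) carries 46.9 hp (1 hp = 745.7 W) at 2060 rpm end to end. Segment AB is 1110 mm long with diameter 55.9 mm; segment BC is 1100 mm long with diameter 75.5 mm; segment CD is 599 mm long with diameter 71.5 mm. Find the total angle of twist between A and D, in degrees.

0.954°

ω = 2π·2060/60 = 215.7 rad/s, so T = P/ω = 46.9×745.7 / 215.7 = 162.1 N·m.
J_AB = π(0.0559)⁴/32 = 9.59×10^-7 m⁴; J_BC = π(0.0755)⁴/32 = 3.19×10^-6 m⁴; J_CD = π(0.0715)⁴/32 = 2.57×10^-6 m⁴.
θ = (T/G)·Σ L_i/J_i = (162.1/16.9×10⁹)·(1.11/9.59×10^-7 + 1.10/3.19×10^-6 + 0.599/2.57×10^-6) = 0.01666 rad.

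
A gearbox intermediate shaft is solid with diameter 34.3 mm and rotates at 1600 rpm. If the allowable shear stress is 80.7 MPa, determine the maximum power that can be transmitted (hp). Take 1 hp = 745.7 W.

J = πd⁴/32 = π(0.0343)⁴/32 = 1.359×10^-7 m⁴.
T_max = τ_allow·J/r = 8.07×10^7 × 1.359×10^-7 / 0.0171 = 639.4 N·m.
ω = 2π·1600/60 = 167.6 rad/s, so P_max = T_max·ω = 1.071×10^5 W.

144 hp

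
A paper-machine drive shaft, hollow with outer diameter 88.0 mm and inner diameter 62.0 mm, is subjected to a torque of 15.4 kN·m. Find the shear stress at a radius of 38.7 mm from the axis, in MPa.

134 MPa

J = π(d_o⁴ − d_i⁴)/32 = π(0.0880⁴ − 0.0620⁴)/32 = 4.437×10^-6 m⁴.
Shear stress varies linearly with radius: τ = T·r/J = 15400 × 0.0387 / 4.437×10^-6 = 1.343×10^8 Pa.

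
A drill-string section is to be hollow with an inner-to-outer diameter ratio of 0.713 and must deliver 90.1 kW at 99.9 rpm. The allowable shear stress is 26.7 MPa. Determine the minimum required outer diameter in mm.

130 mm

ω = 2π·99.9/60 = 10.46 rad/s, so T = P/ω = 90.1×10³ / 10.46 = 8613 N·m.
For a hollow shaft with d_i/d_o = 0.713: τ_max = 16T/(π d_o³ (1−k⁴)), so d_o = [16T/(π τ_allow (1−k⁴))]^(1/3) = [16·8613/(π·2.67×10^7·0.7416)]^(1/3) = 0.1304 m.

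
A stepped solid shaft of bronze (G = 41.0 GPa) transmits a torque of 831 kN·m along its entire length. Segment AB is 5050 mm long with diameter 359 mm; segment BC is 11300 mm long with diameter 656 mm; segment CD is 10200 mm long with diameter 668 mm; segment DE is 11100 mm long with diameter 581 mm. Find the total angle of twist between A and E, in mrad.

106 mrad

J_AB = π(0.359)⁴/32 = 1.63×10^-3 m⁴; J_BC = π(0.656)⁴/32 = 0.0182 m⁴; J_CD = π(0.668)⁴/32 = 0.0195 m⁴; J_DE = π(0.581)⁴/32 = 0.0112 m⁴.
θ = (T/G)·Σ L_i/J_i = (831000/41.0×10⁹)·(5.05/1.63×10^-3 + 11.3/0.0182 + 10.2/0.0195 + 11.1/0.0112) = 0.1061 rad.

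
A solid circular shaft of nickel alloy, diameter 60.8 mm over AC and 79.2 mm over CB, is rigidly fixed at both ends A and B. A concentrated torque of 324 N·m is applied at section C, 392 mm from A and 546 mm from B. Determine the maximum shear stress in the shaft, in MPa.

Compatibility: T_A·a/J_AC = T_B·b/J_CB with T_A + T_B = T₀.
J_AC = 1.34×10^-6 m⁴, J_CB = 3.86×10^-6 m⁴, so T_A = T₀·(J_AC/a)/((J_AC/a)+(J_CB/b)) = 105.6 N·m, T_B = 218.4 N·m.
τ in each portion: τ_AC = 2.39×10^6 Pa, τ_CB = 2.24×10^6 Pa; maximum is in AC.
τ_max = T_AC·r/J = 105.6·0.0304/1.34×10^-6 = 2.394×10^6 Pa.

2.39 MPa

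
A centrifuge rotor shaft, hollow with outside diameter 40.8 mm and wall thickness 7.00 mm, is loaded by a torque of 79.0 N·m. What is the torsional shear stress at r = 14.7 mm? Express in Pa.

J = π(d_o⁴ − d_i⁴)/32 = π(0.0408⁴ − 0.0268⁴)/32 = 2.214×10^-7 m⁴.
Shear stress varies linearly with radius: τ = T·r/J = 79.00 × 0.0147 / 2.214×10^-7 = 5.245×10^6 Pa.

5.25e6 Pa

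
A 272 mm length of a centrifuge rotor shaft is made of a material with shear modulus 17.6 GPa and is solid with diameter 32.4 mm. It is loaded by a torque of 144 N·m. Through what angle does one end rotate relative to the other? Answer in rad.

J = πd⁴/32 = π(0.0324)⁴/32 = 1.082×10^-7 m⁴.
θ = T·L/(G·J) = 144.0 × 0.272 / (17.6×10⁹ × 1.082×10^-7) = 0.02057 rad.

0.0206 rad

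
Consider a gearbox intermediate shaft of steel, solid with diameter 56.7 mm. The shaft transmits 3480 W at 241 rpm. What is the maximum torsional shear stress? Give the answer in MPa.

ω = 2π·241/60 = 25.24 rad/s, so T = P/ω = 3480 / 25.24 = 137.9 N·m.
J = πd⁴/32 = π(0.0567)⁴/32 = 1.015×10^-6 m⁴.
τ_max = T·r/J = 137.9 × 0.0284 / 1.015×10^-6 = 3.853×10^6 Pa.

3.85 MPa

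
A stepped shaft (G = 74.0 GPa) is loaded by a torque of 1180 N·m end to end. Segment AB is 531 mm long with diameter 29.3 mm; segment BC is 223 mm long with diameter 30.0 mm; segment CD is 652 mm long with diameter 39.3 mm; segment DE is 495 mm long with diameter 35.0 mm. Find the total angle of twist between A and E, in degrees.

J_AB = π(0.0293)⁴/32 = 7.24×10^-8 m⁴; J_BC = π(0.0300)⁴/32 = 7.95×10^-8 m⁴; J_CD = π(0.0393)⁴/32 = 2.34×10^-7 m⁴; J_DE = π(0.0350)⁴/32 = 1.47×10^-7 m⁴.
θ = (T/G)·Σ L_i/J_i = (1180/74.0×10⁹)·(0.531/7.24×10^-8 + 0.223/7.95×10^-8 + 0.652/2.34×10^-7 + 0.495/1.47×10^-7) = 0.2597 rad.

14.9°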